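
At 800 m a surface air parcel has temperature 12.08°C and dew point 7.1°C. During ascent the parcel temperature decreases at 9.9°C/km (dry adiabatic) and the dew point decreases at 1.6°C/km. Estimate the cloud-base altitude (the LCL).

T and T_d converge at 9.9 − 1.6 = 8.3°C per km
Height above start = (12.08 − 7.1) / 8.3 = 0.6 km
LCL altitude = 800 m + 600 m = 1400 m

1400 m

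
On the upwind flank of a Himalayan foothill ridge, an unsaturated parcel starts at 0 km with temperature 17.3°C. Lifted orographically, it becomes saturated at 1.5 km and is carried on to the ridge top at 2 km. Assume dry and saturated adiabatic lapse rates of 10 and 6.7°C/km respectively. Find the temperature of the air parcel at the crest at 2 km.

-1.05°C

0 → 1500 m (dry, 10°C/km): ΔT = -10 × 1.5 = -15°C → T = 2.3°C
1500 → 2000 m (saturated, 6.7°C/km): ΔT = -6.7 × 0.5 = -3.35°C → T = -1.05°C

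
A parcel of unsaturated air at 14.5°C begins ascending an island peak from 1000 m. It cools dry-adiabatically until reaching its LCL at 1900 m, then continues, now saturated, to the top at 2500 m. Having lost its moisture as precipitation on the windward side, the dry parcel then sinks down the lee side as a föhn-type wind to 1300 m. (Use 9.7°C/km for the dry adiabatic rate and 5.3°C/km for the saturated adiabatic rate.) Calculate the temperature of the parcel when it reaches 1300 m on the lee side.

14.23°C

From 1000 m to 1900 m (dry): cools by 9.7 × 0.9 = 8.73°C, giving 5.77°C.
From 1900 m to 2500 m (saturated): cools by 5.3 × 0.6 = 3.18°C, giving 2.59°C.
From 2500 m to 1300 m (dry descent): warms by 9.7 × 1.2 = 11.64°C, giving 14.23°C.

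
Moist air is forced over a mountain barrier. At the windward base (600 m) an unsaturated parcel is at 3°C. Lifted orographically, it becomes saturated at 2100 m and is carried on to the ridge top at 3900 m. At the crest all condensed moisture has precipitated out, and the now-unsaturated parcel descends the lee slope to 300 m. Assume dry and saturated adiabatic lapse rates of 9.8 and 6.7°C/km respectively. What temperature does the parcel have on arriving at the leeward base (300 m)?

600 → 2100 m (dry, 9.8°C/km): ΔT = -9.8 × 1.5 = -14.7°C → T = -11.7°C
2100 → 3900 m (saturated, 6.7°C/km): ΔT = -6.7 × 1.8 = -12.06°C → T = -23.76°C
3900 → 300 m (dry descent, 9.8°C/km): ΔT = +9.8 × 3.6 = +35.28°C → T = 11.52°C

11.52°C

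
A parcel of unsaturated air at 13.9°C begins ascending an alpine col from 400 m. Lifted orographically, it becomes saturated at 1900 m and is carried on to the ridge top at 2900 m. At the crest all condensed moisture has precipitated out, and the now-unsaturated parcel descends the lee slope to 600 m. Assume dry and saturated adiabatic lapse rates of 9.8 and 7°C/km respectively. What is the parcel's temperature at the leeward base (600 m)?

400–1900 m, dry: Δz = 1.5 km ⇒ ΔT = -14.7°C; T = -0.8°C
1900–2900 m, saturated: Δz = 1 km ⇒ ΔT = -7°C; T = -7.8°C
2900–600 m, dry descent: Δz = 2.3 km ⇒ ΔT = +22.54°C; T = 14.74°C

14.74°C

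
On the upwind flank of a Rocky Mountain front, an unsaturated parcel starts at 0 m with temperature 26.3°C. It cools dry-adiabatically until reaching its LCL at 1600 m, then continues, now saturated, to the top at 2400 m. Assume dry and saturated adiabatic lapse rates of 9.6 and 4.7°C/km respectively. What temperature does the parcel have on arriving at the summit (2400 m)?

7.18°C

Dry to 1600 m: -9.6 × 1.6 km = -15.36°C, so T = 10.94°C.
Saturated to 2400 m: -4.7 × 0.8 km = -3.76°C, so T = 7.18°C.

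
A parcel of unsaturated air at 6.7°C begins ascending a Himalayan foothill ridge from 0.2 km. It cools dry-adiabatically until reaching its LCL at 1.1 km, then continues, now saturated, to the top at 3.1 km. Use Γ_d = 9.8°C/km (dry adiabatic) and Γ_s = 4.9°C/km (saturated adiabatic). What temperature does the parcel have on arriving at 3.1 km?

From 200 m to 1100 m (dry): cools by 9.8 × 0.9 = 8.82°C, giving -2.12°C.
From 1100 m to 3100 m (saturated): cools by 4.9 × 2 = 9.8°C, giving -11.92°C.

-11.92°C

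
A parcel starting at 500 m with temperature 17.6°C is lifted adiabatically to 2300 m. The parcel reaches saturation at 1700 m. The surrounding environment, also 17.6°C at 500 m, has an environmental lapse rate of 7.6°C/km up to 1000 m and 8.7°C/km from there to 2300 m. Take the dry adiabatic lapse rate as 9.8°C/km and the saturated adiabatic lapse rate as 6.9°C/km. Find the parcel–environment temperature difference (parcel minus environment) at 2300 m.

Parcel:
  500–1700 m, dry: Δz = 1.2 km ⇒ ΔT = -11.76°C; T = 5.84°C
  1700–2300 m, saturated: Δz = 0.6 km ⇒ ΔT = -4.14°C; T = 1.7°C
Environment:
  500–1000 m, environment, lower layer: Δz = 0.5 km ⇒ ΔT = -3.8°C; T = 13.8°C
  1000–2300 m, environment, upper layer: Δz = 1.3 km ⇒ ΔT = -11.31°C; T = 2.49°C
T_parcel − T_env = 1.7 − 2.49 = -0.79°C

-0.79°C (parcel cooler than environment)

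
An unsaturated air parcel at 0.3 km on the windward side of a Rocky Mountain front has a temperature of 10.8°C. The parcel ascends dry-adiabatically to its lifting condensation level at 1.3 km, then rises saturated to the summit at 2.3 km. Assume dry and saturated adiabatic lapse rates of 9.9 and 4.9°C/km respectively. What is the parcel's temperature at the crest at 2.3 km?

-4°C

300 → 1300 m (dry, 9.9°C/km): ΔT = -9.9 × 1 = -9.9°C → T = 0.9°C
1300 → 2300 m (saturated, 4.9°C/km): ΔT = -4.9 × 1 = -4.9°C → T = -4°C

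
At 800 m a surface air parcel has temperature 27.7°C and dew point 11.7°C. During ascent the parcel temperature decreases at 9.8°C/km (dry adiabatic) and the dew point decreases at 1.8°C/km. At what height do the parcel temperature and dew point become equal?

T and T_d converge at 9.8 − 1.8 = 8°C per km
Height above start = (27.7 − 11.7) / 8 = 2 km
LCL altitude = 800 m + 2000 m = 2800 m

2800 m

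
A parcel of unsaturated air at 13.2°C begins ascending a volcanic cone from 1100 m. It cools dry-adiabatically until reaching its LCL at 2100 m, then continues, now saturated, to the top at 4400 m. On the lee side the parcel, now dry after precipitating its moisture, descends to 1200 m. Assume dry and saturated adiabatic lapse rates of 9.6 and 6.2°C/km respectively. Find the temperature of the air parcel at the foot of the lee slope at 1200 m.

1100–2100 m, dry: Δz = 1 km ⇒ ΔT = -9.6°C; T = 3.6°C
2100–4400 m, saturated: Δz = 2.3 km ⇒ ΔT = -14.26°C; T = -10.66°C
4400–1200 m, dry descent: Δz = 3.2 km ⇒ ΔT = +30.72°C; T = 20.06°C

20.06°C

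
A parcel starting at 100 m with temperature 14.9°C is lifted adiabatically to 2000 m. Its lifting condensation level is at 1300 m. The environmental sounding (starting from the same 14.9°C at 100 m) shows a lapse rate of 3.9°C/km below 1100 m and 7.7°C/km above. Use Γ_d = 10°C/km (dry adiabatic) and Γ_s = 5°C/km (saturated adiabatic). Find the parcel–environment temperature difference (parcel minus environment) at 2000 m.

-4.67°C (parcel cooler than environment)

Parcel:
  100–1300 m, dry: Δz = 1.2 km ⇒ ΔT = -12°C; T = 2.9°C
  1300–2000 m, saturated: Δz = 0.7 km ⇒ ΔT = -3.5°C; T = -0.6°C
Environment:
  100–1100 m, environment, lower layer: Δz = 1 km ⇒ ΔT = -3.9°C; T = 11°C
  1100–2000 m, environment, upper layer: Δz = 0.9 km ⇒ ΔT = -6.93°C; T = 4.07°C
T_parcel − T_env = -0.6 − 4.07 = -4.67°C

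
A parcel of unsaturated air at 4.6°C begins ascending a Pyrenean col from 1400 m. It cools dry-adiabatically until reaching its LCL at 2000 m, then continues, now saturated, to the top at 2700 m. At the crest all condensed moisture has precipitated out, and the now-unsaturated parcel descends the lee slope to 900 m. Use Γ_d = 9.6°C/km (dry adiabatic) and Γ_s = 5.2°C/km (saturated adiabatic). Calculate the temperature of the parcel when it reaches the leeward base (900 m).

12.48°C

From 1400 m to 2000 m (dry): cools by 9.6 × 0.6 = 5.76°C, giving -1.16°C.
From 2000 m to 2700 m (saturated): cools by 5.2 × 0.7 = 3.64°C, giving -4.8°C.
From 2700 m to 900 m (dry descent): warms by 9.6 × 1.8 = 17.28°C, giving 12.48°C.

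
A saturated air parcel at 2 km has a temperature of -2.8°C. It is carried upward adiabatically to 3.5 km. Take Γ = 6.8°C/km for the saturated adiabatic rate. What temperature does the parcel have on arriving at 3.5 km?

-13°C

2000 → 3500 m (saturated adiabatic, 6.8°C/km): ΔT = -6.8 × 1.5 = -10.2°C → T = -13°C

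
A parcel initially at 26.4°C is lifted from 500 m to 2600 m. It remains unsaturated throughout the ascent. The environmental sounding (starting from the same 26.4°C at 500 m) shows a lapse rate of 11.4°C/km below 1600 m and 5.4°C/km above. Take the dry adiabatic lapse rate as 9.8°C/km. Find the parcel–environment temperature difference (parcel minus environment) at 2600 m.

-2.64°C (parcel cooler than environment)

Parcel:
  Dry to 2600 m: -9.8 × 2.1 km = -20.58°C, so T = 5.82°C.
Environment:
  Environment, lower layer to 1600 m: -11.4 × 1.1 km = -12.54°C, so T = 13.86°C.
  Environment, upper layer to 2600 m: -5.4 × 1 km = -5.4°C, so T = 8.46°C.
T_parcel − T_env = 5.82 − 8.46 = -2.64°C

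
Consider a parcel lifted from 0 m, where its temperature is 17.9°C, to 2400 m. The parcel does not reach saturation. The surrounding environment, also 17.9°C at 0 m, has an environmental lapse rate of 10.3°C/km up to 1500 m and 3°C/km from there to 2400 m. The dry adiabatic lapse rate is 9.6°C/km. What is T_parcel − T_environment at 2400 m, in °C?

Parcel:
  0 → 2400 m (dry, 9.6°C/km): ΔT = -9.6 × 2.4 = -23.04°C → T = -5.14°C
Environment:
  0 → 1500 m (environment, lower layer, 10.3°C/km): ΔT = -10.3 × 1.5 = -15.45°C → T = 2.45°C
  1500 → 2400 m (environment, upper layer, 3°C/km): ΔT = -3 × 0.9 = -2.7°C → T = -0.25°C
T_parcel − T_env = -5.14 − (-0.25) = -4.89°C

-4.89°C (parcel cooler than environment)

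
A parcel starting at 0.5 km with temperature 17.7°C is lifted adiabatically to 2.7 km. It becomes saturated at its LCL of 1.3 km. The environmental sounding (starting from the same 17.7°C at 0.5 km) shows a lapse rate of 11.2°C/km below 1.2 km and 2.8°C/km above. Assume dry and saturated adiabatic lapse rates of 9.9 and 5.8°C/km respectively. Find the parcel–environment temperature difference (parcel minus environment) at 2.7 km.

Parcel:
  500–1300 m, dry: Δz = 0.8 km ⇒ ΔT = -7.92°C; T = 9.78°C
  1300–2700 m, saturated: Δz = 1.4 km ⇒ ΔT = -8.12°C; T = 1.66°C
Environment:
  500–1200 m, environment, lower layer: Δz = 0.7 km ⇒ ΔT = -7.84°C; T = 9.86°C
  1200–2700 m, environment, upper layer: Δz = 1.5 km ⇒ ΔT = -4.2°C; T = 5.66°C
T_parcel − T_env = 1.66 − 5.66 = -4°C

-4°C (parcel cooler than environment)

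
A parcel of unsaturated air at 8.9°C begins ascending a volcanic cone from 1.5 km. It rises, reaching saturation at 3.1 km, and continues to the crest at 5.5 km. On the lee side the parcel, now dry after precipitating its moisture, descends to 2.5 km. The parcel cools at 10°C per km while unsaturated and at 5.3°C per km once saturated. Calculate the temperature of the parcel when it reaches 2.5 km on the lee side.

10.18°C

Dry to 3100 m: -10 × 1.6 km = -16°C, so T = -7.1°C.
Saturated to 5500 m: -5.3 × 2.4 km = -12.72°C, so T = -19.82°C.
Dry descent to 2500 m: +10 × 3 km = +30°C, so T = 10.18°C.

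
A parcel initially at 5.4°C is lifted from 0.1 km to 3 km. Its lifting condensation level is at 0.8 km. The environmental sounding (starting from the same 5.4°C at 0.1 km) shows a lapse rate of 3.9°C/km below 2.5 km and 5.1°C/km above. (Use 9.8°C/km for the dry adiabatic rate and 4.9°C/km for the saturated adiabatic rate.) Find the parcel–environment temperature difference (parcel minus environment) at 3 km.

-5.73°C (parcel cooler than environment)

Parcel:
  Dry to 800 m: -9.8 × 0.7 km = -6.86°C, so T = -1.46°C.
  Saturated to 3000 m: -4.9 × 2.2 km = -10.78°C, so T = -12.24°C.
Environment:
  Environment, lower layer to 2500 m: -3.9 × 2.4 km = -9.36°C, so T = -3.96°C.
  Environment, upper layer to 3000 m: -5.1 × 0.5 km = -2.55°C, so T = -6.51°C.
T_parcel − T_env = -12.24 − (-6.51) = -5.73°C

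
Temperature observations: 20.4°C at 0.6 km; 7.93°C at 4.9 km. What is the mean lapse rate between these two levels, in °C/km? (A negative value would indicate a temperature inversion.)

2.9°C/km

Γ = −ΔT/Δz = (20.4 − 7.93) / (4900 − 600) m
  = 12.47°C / 4.3 km = 2.9°C/km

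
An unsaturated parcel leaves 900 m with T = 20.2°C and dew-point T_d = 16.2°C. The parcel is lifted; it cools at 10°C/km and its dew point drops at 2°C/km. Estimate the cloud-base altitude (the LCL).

1400 m

T and T_d converge at 10 − 2 = 8°C per km
Height above start = (20.2 − 16.2) / 8 = 0.5 km
LCL altitude = 900 m + 500 m = 1400 m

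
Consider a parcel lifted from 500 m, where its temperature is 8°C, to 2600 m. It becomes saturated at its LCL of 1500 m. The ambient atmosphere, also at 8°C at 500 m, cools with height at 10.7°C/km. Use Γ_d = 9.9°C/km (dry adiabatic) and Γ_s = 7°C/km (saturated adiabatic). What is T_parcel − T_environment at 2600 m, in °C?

+4.87°C (parcel warmer than environment)

Parcel:
  From 500 m to 1500 m (dry): cools by 9.9 × 1 = 9.9°C, giving -1.9°C.
  From 1500 m to 2600 m (saturated): cools by 7 × 1.1 = 7.7°C, giving -9.6°C.
Environment:
  From 500 m to 2600 m (environment): cools by 10.7 × 2.1 = 22.47°C, giving -14.47°C.
T_parcel − T_env = -9.6 − (-14.47) = +4.87°C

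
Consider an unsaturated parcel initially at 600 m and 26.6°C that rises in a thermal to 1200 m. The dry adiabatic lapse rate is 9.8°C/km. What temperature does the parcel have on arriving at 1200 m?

600 → 1200 m (dry adiabatic, 9.8°C/km): ΔT = -9.8 × 0.6 = -5.88°C → T = 20.72°C

20.72°C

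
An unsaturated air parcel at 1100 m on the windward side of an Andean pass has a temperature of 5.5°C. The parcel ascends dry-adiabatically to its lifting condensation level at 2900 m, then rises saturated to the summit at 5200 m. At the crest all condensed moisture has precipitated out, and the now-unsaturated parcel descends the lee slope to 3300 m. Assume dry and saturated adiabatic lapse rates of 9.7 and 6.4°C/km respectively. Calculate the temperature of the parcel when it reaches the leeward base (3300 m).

-8.25°C

1100 → 2900 m (dry, 9.7°C/km): ΔT = -9.7 × 1.8 = -17.46°C → T = -11.96°C
2900 → 5200 m (saturated, 6.4°C/km): ΔT = -6.4 × 2.3 = -14.72°C → T = -26.68°C
5200 → 3300 m (dry descent, 9.7°C/km): ΔT = +9.7 × 1.9 = +18.43°C → T = -8.25°C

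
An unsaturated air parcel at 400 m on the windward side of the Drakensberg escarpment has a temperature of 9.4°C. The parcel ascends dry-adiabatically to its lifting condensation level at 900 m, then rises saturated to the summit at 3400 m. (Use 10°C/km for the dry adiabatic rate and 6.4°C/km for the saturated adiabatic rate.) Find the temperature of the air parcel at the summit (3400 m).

From 400 m to 900 m (dry): cools by 10 × 0.5 = 5°C, giving 4.4°C.
From 900 m to 3400 m (saturated): cools by 6.4 × 2.5 = 16°C, giving -11.6°C.

-11.6°C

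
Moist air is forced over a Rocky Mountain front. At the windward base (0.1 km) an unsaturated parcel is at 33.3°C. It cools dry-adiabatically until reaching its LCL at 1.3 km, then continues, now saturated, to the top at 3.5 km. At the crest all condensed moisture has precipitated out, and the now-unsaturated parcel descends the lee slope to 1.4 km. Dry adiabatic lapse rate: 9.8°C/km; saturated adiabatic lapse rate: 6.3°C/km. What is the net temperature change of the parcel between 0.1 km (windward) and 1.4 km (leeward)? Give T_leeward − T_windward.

-5.04°C

From 100 m to 1300 m (dry): cools by 9.8 × 1.2 = 11.76°C, giving 21.54°C.
From 1300 m to 3500 m (saturated): cools by 6.3 × 2.2 = 13.86°C, giving 7.68°C.
From 3500 m to 1400 m (dry descent): warms by 9.8 × 2.1 = 20.58°C, giving 28.26°C.
Net change vs windward start: 28.26 − 33.3 = -5.04°C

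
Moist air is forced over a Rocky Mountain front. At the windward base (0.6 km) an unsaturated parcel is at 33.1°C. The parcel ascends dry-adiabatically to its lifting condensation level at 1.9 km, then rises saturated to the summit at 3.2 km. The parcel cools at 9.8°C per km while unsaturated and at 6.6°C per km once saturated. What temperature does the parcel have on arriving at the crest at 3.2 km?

11.78°C

600–1900 m, dry: Δz = 1.3 km ⇒ ΔT = -12.74°C; T = 20.36°C
1900–3200 m, saturated: Δz = 1.3 km ⇒ ΔT = -8.58°C; T = 11.78°C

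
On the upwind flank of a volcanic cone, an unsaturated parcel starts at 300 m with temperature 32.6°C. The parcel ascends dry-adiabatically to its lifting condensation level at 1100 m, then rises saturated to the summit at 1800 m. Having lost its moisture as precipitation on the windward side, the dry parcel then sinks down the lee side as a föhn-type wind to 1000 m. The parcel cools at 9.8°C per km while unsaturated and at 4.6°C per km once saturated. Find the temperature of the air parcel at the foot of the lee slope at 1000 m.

From 300 m to 1100 m (dry): cools by 9.8 × 0.8 = 7.84°C, giving 24.76°C.
From 1100 m to 1800 m (saturated): cools by 4.6 × 0.7 = 3.22°C, giving 21.54°C.
From 1800 m to 1000 m (dry descent): warms by 9.8 × 0.8 = 7.84°C, giving 29.38°C.

29.38°C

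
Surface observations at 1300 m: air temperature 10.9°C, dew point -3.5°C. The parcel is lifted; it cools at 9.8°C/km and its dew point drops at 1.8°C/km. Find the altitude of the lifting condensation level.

3100 m

T and T_d converge at 9.8 − 1.8 = 8°C per km
Height above start = (10.9 − (-3.5)) / 8 = 1.8 km
LCL altitude = 1300 m + 1800 m = 3100 m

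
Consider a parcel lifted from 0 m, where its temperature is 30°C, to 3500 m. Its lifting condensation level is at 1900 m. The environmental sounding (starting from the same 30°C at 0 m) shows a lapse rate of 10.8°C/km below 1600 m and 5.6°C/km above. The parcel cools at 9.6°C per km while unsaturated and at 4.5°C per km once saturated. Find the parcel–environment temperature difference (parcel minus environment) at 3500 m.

Parcel:
  0 → 1900 m (dry, 9.6°C/km): ΔT = -9.6 × 1.9 = -18.24°C → T = 11.76°C
  1900 → 3500 m (saturated, 4.5°C/km): ΔT = -4.5 × 1.6 = -7.2°C → T = 4.56°C
Environment:
  0 → 1600 m (environment, lower layer, 10.8°C/km): ΔT = -10.8 × 1.6 = -17.28°C → T = 12.72°C
  1600 → 3500 m (environment, upper layer, 5.6°C/km): ΔT = -5.6 × 1.9 = -10.64°C → T = 2.08°C
T_parcel − T_env = 4.56 − 2.08 = +2.48°C

+2.48°C (parcel warmer than environment)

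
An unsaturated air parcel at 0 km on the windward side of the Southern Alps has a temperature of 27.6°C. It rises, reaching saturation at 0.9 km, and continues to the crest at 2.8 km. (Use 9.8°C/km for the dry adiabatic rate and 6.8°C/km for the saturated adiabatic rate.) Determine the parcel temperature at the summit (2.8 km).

5.86°C

0 → 900 m (dry, 9.8°C/km): ΔT = -9.8 × 0.9 = -8.82°C → T = 18.78°C
900 → 2800 m (saturated, 6.8°C/km): ΔT = -6.8 × 1.9 = -12.92°C → T = 5.86°C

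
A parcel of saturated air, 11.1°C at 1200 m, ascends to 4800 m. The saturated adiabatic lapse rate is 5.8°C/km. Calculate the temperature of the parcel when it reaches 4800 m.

-9.78°C

1200 → 4800 m (saturated adiabatic, 5.8°C/km): ΔT = -5.8 × 3.6 = -20.88°C → T = -9.78°C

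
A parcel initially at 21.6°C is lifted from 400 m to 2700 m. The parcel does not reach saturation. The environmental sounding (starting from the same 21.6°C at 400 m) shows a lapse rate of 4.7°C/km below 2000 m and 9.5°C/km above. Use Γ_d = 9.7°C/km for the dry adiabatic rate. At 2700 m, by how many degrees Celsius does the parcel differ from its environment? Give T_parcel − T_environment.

-8.14°C (parcel cooler than environment)

Parcel:
  400 → 2700 m (dry, 9.7°C/km): ΔT = -9.7 × 2.3 = -22.31°C → T = -0.71°C
Environment:
  400 → 2000 m (environment, lower layer, 4.7°C/km): ΔT = -4.7 × 1.6 = -7.52°C → T = 14.08°C
  2000 → 2700 m (environment, upper layer, 9.5°C/km): ΔT = -9.5 × 0.7 = -6.65°C → T = 7.43°C
T_parcel − T_env = -0.71 − 7.43 = -8.14°C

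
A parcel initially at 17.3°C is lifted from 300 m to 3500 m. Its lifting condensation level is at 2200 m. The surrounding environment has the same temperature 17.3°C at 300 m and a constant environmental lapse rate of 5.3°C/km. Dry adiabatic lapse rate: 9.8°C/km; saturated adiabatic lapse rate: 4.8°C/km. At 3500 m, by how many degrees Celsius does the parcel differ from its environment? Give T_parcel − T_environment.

-7.9°C (parcel cooler than environment)

Parcel:
  300–2200 m, dry: Δz = 1.9 km ⇒ ΔT = -18.62°C; T = -1.32°C
  2200–3500 m, saturated: Δz = 1.3 km ⇒ ΔT = -6.24°C; T = -7.56°C
Environment:
  300–3500 m, environment: Δz = 3.2 km ⇒ ΔT = -16.96°C; T = 0.34°C
T_parcel − T_env = -7.56 − 0.34 = -7.9°C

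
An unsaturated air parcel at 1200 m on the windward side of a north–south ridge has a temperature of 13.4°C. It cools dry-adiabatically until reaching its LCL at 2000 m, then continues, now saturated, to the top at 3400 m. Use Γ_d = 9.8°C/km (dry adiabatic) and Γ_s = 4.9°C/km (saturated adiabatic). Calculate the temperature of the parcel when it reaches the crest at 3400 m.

-1.3°C

Dry to 2000 m: -9.8 × 0.8 km = -7.84°C, so T = 5.56°C.
Saturated to 3400 m: -4.9 × 1.4 km = -6.86°C, so T = -1.3°C.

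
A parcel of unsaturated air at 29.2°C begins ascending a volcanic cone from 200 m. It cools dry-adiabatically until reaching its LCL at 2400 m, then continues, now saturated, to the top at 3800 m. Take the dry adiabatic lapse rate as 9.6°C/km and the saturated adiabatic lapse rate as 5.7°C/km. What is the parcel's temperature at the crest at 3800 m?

Dry to 2400 m: -9.6 × 2.2 km = -21.12°C, so T = 8.08°C.
Saturated to 3800 m: -5.7 × 1.4 km = -7.98°C, so T = 0.1°C.

0.1°C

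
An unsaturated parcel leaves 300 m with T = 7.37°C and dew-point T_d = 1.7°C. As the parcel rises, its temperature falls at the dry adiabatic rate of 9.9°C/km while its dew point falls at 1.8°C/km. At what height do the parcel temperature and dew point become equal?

T and T_d converge at 9.9 − 1.8 = 8.1°C per km
Height above start = (7.37 − 1.7) / 8.1 = 0.7 km
LCL altitude = 300 m + 700 m = 1000 m

1000 m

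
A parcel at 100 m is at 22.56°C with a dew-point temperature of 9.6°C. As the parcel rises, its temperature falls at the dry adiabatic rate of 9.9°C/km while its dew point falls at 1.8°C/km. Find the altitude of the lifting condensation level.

1700 m

T and T_d converge at 9.9 − 1.8 = 8.1°C per km
Height above start = (22.56 − 9.6) / 8.1 = 1.6 km
LCL altitude = 100 m + 1600 m = 1700 m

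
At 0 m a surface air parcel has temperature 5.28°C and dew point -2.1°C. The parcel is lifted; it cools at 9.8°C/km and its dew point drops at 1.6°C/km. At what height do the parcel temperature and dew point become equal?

900 m

T and T_d converge at 9.8 − 1.6 = 8.2°C per km
Height above start = (5.28 − (-2.1)) / 8.2 = 0.9 km
LCL altitude = 0 m + 900 m = 900 m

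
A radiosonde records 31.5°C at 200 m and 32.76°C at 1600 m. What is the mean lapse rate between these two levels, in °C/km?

Γ = −ΔT/Δz = (31.5 − 32.76) / (1600 − 200) m
  = -1.26°C / 1.4 km = -0.9°C/km

-0.9°C/km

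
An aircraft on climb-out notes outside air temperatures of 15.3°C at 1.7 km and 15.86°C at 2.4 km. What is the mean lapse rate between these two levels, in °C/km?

-0.8°C/km

Γ = −ΔT/Δz = (15.3 − 15.86) / (2400 − 1700) m
  = -0.56°C / 0.7 km = -0.8°C/km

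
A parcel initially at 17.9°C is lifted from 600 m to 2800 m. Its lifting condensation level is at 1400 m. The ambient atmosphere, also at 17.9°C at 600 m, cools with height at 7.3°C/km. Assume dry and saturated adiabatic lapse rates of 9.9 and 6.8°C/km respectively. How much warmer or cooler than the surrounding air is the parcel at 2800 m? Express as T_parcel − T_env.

-1.38°C (parcel cooler than environment)

Parcel:
  600 → 1400 m (dry, 9.9°C/km): ΔT = -9.9 × 0.8 = -7.92°C → T = 9.98°C
  1400 → 2800 m (saturated, 6.8°C/km): ΔT = -6.8 × 1.4 = -9.52°C → T = 0.46°C
Environment:
  600 → 2800 m (environment, 7.3°C/km): ΔT = -7.3 × 2.2 = -16.06°C → T = 1.84°C
T_parcel − T_env = 0.46 − 1.84 = -1.38°C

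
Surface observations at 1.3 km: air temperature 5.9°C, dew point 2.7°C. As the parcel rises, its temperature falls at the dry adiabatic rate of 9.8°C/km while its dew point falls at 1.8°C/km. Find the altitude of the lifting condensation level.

1.7 km

T and T_d converge at 9.8 − 1.8 = 8°C per km
Height above start = (5.9 − 2.7) / 8 = 0.4 km
LCL altitude = 1300 m + 400 m = 1700 m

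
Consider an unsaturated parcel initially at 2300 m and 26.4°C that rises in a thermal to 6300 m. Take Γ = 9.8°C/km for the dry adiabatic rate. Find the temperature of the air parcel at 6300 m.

2300 → 6300 m (dry adiabatic, 9.8°C/km): ΔT = -9.8 × 4 = -39.2°C → T = -12.8°C

-12.8°C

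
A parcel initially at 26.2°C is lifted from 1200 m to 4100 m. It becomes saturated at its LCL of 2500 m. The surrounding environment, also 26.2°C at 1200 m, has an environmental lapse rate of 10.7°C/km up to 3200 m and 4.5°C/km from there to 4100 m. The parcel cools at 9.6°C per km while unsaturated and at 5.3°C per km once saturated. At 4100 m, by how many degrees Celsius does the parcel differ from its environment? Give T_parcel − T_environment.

Parcel:
  1200 → 2500 m (dry, 9.6°C/km): ΔT = -9.6 × 1.3 = -12.48°C → T = 13.72°C
  2500 → 4100 m (saturated, 5.3°C/km): ΔT = -5.3 × 1.6 = -8.48°C → T = 5.24°C
Environment:
  1200 → 3200 m (environment, lower layer, 10.7°C/km): ΔT = -10.7 × 2 = -21.4°C → T = 4.8°C
  3200 → 4100 m (environment, upper layer, 4.5°C/km): ΔT = -4.5 × 0.9 = -4.05°C → T = 0.75°C
T_parcel − T_env = 5.24 − 0.75 = +4.49°C

+4.49°C (parcel warmer than environment)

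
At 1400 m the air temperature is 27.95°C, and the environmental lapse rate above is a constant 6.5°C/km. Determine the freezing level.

Height above start = (27.95 − 0) / 6.5 = 4.3 km
Altitude = 1400 m + 4300 m = 5700 m

5700 m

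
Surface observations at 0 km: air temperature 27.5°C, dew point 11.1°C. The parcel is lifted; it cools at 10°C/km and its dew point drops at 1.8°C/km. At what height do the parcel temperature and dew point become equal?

2 km

T and T_d converge at 10 − 1.8 = 8.2°C per km
Height above start = (27.5 − 11.1) / 8.2 = 2 km
LCL altitude = 0 m + 2000 m = 2000 m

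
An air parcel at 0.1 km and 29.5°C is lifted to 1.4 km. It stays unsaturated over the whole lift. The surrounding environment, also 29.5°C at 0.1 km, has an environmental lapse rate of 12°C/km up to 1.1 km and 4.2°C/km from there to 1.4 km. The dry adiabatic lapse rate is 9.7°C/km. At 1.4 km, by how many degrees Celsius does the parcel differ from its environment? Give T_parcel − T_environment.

+0.65°C (parcel warmer than environment)

Parcel:
  From 100 m to 1400 m (dry): cools by 9.7 × 1.3 = 12.61°C, giving 16.89°C.
Environment:
  From 100 m to 1100 m (environment, lower layer): cools by 12 × 1 = 12°C, giving 17.5°C.
  From 1100 m to 1400 m (environment, upper layer): cools by 4.2 × 0.3 = 1.26°C, giving 16.24°C.
T_parcel − T_env = 16.89 − 16.24 = +0.65°C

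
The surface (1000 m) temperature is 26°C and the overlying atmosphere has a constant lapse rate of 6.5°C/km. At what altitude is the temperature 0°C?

Height above start = (26 − 0) / 6.5 = 4 km
Altitude = 1000 m + 4000 m = 5000 m

5000 m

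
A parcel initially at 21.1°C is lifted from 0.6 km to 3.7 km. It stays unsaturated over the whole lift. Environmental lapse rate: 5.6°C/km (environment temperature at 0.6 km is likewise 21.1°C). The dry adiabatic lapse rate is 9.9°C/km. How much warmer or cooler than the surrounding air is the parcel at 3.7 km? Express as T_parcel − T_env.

-13.33°C (parcel cooler than environment)

Parcel:
  600 → 3700 m (dry, 9.9°C/km): ΔT = -9.9 × 3.1 = -30.69°C → T = -9.59°C
Environment:
  600 → 3700 m (environment, 5.6°C/km): ΔT = -5.6 × 3.1 = -17.36°C → T = 3.74°C
T_parcel − T_env = -9.59 − 3.74 = -13.33°C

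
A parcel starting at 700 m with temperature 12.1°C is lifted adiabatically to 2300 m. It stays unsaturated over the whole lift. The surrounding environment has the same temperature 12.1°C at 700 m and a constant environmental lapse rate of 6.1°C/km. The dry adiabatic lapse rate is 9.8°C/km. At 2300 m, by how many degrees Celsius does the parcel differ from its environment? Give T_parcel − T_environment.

-5.92°C (parcel cooler than environment)

Parcel:
  Dry to 2300 m: -9.8 × 1.6 km = -15.68°C, so T = -3.58°C.
Environment:
  Environment to 2300 m: -6.1 × 1.6 km = -9.76°C, so T = 2.34°C.
T_parcel − T_env = -3.58 − 2.34 = -5.92°C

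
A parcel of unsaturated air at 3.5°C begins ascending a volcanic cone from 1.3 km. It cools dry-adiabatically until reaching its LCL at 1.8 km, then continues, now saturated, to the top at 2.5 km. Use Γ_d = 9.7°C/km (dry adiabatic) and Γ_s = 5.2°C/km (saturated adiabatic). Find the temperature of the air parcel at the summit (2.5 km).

1300 → 1800 m (dry, 9.7°C/km): ΔT = -9.7 × 0.5 = -4.85°C → T = -1.35°C
1800 → 2500 m (saturated, 5.2°C/km): ΔT = -5.2 × 0.7 = -3.64°C → T = -4.99°C

-4.99°C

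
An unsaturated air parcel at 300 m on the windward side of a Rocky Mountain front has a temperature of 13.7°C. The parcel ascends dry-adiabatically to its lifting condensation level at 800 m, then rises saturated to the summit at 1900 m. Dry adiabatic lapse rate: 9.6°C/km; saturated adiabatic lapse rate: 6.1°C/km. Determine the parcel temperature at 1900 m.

2.19°C

300–800 m, dry: Δz = 0.5 km ⇒ ΔT = -4.8°C; T = 8.9°C
800–1900 m, saturated: Δz = 1.1 km ⇒ ΔT = -6.71°C; T = 2.19°C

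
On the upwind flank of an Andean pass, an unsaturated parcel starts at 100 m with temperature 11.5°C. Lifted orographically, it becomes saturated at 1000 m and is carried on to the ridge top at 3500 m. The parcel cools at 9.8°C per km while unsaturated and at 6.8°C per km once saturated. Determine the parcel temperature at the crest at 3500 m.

From 100 m to 1000 m (dry): cools by 9.8 × 0.9 = 8.82°C, giving 2.68°C.
From 1000 m to 3500 m (saturated): cools by 6.8 × 2.5 = 17°C, giving -14.32°C.

-14.32°C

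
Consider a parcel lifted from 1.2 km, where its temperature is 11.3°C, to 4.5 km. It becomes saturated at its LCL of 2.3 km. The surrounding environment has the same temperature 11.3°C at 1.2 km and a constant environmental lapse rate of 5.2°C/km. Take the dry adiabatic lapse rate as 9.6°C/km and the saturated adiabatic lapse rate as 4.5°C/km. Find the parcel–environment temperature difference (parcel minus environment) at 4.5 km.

Parcel:
  Dry to 2300 m: -9.6 × 1.1 km = -10.56°C, so T = 0.74°C.
  Saturated to 4500 m: -4.5 × 2.2 km = -9.9°C, so T = -9.16°C.
Environment:
  Environment to 4500 m: -5.2 × 3.3 km = -17.16°C, so T = -5.86°C.
T_parcel − T_env = -9.16 − (-5.86) = -3.3°C

-3.3°C (parcel cooler than environment)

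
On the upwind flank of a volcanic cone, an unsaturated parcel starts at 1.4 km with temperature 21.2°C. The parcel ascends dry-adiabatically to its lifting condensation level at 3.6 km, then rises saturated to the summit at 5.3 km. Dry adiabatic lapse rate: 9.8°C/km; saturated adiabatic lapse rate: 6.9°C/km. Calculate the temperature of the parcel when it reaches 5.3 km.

Dry to 3600 m: -9.8 × 2.2 km = -21.56°C, so T = -0.36°C.
Saturated to 5300 m: -6.9 × 1.7 km = -11.73°C, so T = -12.09°C.

-12.09°C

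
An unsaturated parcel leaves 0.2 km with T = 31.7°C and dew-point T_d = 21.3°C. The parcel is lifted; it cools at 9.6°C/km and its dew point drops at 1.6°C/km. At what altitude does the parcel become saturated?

T and T_d converge at 9.6 − 1.6 = 8°C per km
Height above start = (31.7 − 21.3) / 8 = 1.3 km
LCL altitude = 200 m + 1300 m = 1500 m

1.5 km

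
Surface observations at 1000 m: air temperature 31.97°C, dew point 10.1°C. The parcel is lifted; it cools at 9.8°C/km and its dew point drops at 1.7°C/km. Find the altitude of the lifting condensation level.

T and T_d converge at 9.8 − 1.7 = 8.1°C per km
Height above start = (31.97 − 10.1) / 8.1 = 2.7 km
LCL altitude = 1000 m + 2700 m = 3700 m

3700 m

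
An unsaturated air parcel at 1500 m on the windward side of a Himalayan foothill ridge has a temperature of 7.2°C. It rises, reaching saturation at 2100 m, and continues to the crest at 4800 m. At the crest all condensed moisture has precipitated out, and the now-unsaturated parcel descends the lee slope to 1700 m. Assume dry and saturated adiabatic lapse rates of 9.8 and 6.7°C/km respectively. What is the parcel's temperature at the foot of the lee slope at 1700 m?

1500–2100 m, dry: Δz = 0.6 km ⇒ ΔT = -5.88°C; T = 1.32°C
2100–4800 m, saturated: Δz = 2.7 km ⇒ ΔT = -18.09°C; T = -16.77°C
4800–1700 m, dry descent: Δz = 3.1 km ⇒ ΔT = +30.38°C; T = 13.61°C

13.61°C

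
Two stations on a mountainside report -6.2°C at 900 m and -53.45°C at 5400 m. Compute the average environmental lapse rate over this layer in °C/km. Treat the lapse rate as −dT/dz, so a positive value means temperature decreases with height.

10.5°C/km

Γ = −ΔT/Δz = (-6.2 − (-53.45)) / (5400 − 900) m
  = 47.25°C / 4.5 km = 10.5°C/km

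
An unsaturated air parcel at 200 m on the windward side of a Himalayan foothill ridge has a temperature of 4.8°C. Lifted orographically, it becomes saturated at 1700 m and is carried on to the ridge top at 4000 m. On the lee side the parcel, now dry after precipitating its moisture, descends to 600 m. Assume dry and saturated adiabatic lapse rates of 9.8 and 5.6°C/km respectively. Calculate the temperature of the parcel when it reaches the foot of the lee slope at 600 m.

10.54°C

From 200 m to 1700 m (dry): cools by 9.8 × 1.5 = 14.7°C, giving -9.9°C.
From 1700 m to 4000 m (saturated): cools by 5.6 × 2.3 = 12.88°C, giving -22.78°C.
From 4000 m to 600 m (dry descent): warms by 9.8 × 3.4 = 33.32°C, giving 10.54°C.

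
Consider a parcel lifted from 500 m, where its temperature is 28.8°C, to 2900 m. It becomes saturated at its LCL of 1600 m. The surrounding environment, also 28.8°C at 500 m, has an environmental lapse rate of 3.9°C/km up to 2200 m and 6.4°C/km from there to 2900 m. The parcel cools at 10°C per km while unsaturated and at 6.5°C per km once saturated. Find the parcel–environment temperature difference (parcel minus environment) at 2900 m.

-8.34°C (parcel cooler than environment)

Parcel:
  500–1600 m, dry: Δz = 1.1 km ⇒ ΔT = -11°C; T = 17.8°C
  1600–2900 m, saturated: Δz = 1.3 km ⇒ ΔT = -8.45°C; T = 9.35°C
Environment:
  500–2200 m, environment, lower layer: Δz = 1.7 km ⇒ ΔT = -6.63°C; T = 22.17°C
  2200–2900 m, environment, upper layer: Δz = 0.7 km ⇒ ΔT = -4.48°C; T = 17.69°C
T_parcel − T_env = 9.35 − 17.69 = -8.34°C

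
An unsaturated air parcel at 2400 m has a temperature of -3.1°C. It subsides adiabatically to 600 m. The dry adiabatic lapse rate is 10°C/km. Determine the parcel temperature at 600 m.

14.9°C

From 2400 m to 600 m (dry adiabatic): warms by 10 × 1.8 = 18°C, giving 14.9°C.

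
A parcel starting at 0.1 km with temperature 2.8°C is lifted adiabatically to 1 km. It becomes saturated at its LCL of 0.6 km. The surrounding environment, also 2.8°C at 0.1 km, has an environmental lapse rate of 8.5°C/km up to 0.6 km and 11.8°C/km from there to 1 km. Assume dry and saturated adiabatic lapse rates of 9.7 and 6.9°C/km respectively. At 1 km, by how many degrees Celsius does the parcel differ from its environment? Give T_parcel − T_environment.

Parcel:
  From 100 m to 600 m (dry): cools by 9.7 × 0.5 = 4.85°C, giving -2.05°C.
  From 600 m to 1000 m (saturated): cools by 6.9 × 0.4 = 2.76°C, giving -4.81°C.
Environment:
  From 100 m to 600 m (environment, lower layer): cools by 8.5 × 0.5 = 4.25°C, giving -1.45°C.
  From 600 m to 1000 m (environment, upper layer): cools by 11.8 × 0.4 = 4.72°C, giving -6.17°C.
T_parcel − T_env = -4.81 − (-6.17) = +1.36°C

+1.36°C (parcel warmer than environment)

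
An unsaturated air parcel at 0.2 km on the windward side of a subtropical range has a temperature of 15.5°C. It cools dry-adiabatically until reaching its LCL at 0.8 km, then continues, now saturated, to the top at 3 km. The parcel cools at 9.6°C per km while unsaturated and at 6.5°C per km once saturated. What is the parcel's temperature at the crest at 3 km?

From 200 m to 800 m (dry): cools by 9.6 × 0.6 = 5.76°C, giving 9.74°C.
From 800 m to 3000 m (saturated): cools by 6.5 × 2.2 = 14.3°C, giving -4.56°C.

-4.56°C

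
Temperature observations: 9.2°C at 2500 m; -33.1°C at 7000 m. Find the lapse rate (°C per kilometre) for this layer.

9.4°C/km

Γ = −ΔT/Δz = (9.2 − (-33.1)) / (7000 − 2500) m
  = 42.3°C / 4.5 km = 9.4°C/km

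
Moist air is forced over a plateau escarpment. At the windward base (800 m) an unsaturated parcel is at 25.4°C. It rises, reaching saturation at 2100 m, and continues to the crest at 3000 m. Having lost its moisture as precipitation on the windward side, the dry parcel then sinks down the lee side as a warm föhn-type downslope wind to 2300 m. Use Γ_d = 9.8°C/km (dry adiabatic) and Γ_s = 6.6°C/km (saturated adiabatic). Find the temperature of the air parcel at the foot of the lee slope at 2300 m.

From 800 m to 2100 m (dry): cools by 9.8 × 1.3 = 12.74°C, giving 12.66°C.
From 2100 m to 3000 m (saturated): cools by 6.6 × 0.9 = 5.94°C, giving 6.72°C.
From 3000 m to 2300 m (dry descent): warms by 9.8 × 0.7 = 6.86°C, giving 13.58°C.

13.58°C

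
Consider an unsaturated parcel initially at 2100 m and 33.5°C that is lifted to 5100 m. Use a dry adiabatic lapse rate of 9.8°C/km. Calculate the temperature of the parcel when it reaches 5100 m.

4.1°C

2100–5100 m, dry adiabatic: Δz = 3 km ⇒ ΔT = -29.4°C; T = 4.1°C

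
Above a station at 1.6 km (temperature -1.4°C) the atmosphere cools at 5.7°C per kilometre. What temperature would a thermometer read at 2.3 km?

1600–2300 m, environmental: Δz = 0.7 km ⇒ ΔT = -3.99°C; T = -5.39°C

-5.39°C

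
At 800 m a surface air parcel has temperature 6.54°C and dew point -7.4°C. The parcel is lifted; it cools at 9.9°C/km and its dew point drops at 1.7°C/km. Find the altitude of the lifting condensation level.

2500 m

T and T_d converge at 9.9 − 1.7 = 8.2°C per km
Height above start = (6.54 − (-7.4)) / 8.2 = 1.7 km
LCL altitude = 800 m + 1700 m = 2500 m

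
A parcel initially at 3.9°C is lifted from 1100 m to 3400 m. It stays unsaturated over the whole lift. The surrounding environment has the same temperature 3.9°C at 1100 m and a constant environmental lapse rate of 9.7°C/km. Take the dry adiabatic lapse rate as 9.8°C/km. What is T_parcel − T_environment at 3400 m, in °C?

Parcel:
  From 1100 m to 3400 m (dry): cools by 9.8 × 2.3 = 22.54°C, giving -18.64°C.
Environment:
  From 1100 m to 3400 m (environment): cools by 9.7 × 2.3 = 22.31°C, giving -18.41°C.
T_parcel − T_env = -18.64 − (-18.41) = -0.23°C

-0.23°C (parcel cooler than environment)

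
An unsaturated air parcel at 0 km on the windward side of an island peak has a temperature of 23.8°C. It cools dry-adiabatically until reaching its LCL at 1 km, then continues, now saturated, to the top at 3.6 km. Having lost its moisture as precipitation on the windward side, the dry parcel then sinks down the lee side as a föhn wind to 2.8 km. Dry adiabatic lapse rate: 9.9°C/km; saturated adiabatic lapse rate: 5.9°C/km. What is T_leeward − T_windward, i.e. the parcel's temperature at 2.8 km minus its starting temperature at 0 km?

-17.32°C

0–1000 m, dry: Δz = 1 km ⇒ ΔT = -9.9°C; T = 13.9°C
1000–3600 m, saturated: Δz = 2.6 km ⇒ ΔT = -15.34°C; T = -1.44°C
3600–2800 m, dry descent: Δz = 0.8 km ⇒ ΔT = +7.92°C; T = 6.48°C
Net change vs windward start: 6.48 − 23.8 = -17.32°C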